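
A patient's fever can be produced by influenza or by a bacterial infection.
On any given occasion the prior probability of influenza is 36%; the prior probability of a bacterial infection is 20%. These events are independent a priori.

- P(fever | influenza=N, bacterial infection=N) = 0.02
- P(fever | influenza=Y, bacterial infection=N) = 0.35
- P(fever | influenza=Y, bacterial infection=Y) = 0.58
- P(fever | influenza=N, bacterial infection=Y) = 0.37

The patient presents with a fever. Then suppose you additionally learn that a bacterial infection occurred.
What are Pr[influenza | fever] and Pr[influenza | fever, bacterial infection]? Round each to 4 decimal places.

P(fever) = 0.02×0.64×0.8 + 0.37×0.64×0.2 + 0.35×0.36×0.8 + 0.58×0.36×0.2 = 0.010240 + 0.047360 + 0.100800 + 0.041760 = 0.200160
Of this, 0.142560 comes from 0.100800 + 0.041760 (the influenza=true cases).
Hence the posterior is 0.142560/0.200160 ≈ 0.7122.

With the extra evidence:
Enumerate both values of influenza and weight by the priors:
  P(fever | bacterial infection) = 0.37·0.64 + 0.58·0.36
        = 0.236800 + 0.208800 = 0.445600
Keeping only the influenza-present terms gives 0.208800, so
  P(influenza | fever, bacterial infection) = 0.208800 / 0.445600 ≈ 0.4686

Pr[influenza | fever] ≈ 0.7122; Pr[influenza | fever, bacterial infection] ≈ 0.4686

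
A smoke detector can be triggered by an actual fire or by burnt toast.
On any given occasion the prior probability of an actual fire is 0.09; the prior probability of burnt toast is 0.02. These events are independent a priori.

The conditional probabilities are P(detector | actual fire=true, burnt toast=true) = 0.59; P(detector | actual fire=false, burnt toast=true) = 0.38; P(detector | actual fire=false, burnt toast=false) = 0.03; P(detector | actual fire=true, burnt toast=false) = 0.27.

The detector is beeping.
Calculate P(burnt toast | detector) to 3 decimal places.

P(burnt toast | detector) ≈ 0.136

Numerator (weight on configurations with burnt toast): 0.006916 + 0.001062 = 0.007978
Denominator P(detector): 0.03*0.91*0.98 + 0.38*0.91*0.02 + 0.27*0.09*0.98 + 0.59*0.09*0.02 = 0.058546
P(burnt toast | detector) = 0.007978/0.058546 ≈ 0.136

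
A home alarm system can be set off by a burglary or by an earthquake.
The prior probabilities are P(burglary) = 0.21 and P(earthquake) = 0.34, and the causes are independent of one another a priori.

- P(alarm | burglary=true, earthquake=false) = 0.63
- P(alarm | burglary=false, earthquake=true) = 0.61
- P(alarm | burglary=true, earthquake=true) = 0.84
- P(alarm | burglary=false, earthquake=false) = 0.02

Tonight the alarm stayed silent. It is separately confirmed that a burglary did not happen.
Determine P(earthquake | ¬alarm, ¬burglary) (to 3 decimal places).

P(earthquake | ¬alarm, ¬burglary) ≈ 0.170

P(¬alarm | ¬burglary) = 0.98×0.66 + 0.39×0.34 = 0.646800 + 0.132600 = 0.779400
Restricting to configurations with earthquake present: 0.39×0.34 = 0.132600.
Hence the posterior is 0.132600/0.779400 ≈ 0.170.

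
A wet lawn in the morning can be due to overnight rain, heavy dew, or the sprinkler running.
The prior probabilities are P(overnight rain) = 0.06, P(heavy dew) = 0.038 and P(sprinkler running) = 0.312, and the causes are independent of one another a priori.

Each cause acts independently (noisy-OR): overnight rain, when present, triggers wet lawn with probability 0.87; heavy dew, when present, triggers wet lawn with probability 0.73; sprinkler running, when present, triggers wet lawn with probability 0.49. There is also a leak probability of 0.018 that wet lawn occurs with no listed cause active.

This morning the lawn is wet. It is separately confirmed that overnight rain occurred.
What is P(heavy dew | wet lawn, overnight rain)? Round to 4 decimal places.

Under noisy-OR, P(wet lawn | causes) = 1 − (1−0.018)·∏(1−qᵢ) over the active causes.
Sum P(wet lawn|·) weighted by the priors over the 4 (heavy dew, sprinkler running) configurations:
  P(wet lawn | overnight rain) = 0.87234*0.962*0.688 + 0.934893*0.962*0.312 + 0.965532*0.038*0.688 + 0.982421*0.038*0.312
        = 0.577363 + 0.280603 + 0.025243 + 0.011648 = 0.894857
Keeping only the heavy dew-present terms gives 0.036891, so
  P(heavy dew | wet lawn, overnight rain) = 0.036891 / 0.894857 ≈ 0.0412

P(heavy dew | wet lawn, overnight rain) ≈ 0.0412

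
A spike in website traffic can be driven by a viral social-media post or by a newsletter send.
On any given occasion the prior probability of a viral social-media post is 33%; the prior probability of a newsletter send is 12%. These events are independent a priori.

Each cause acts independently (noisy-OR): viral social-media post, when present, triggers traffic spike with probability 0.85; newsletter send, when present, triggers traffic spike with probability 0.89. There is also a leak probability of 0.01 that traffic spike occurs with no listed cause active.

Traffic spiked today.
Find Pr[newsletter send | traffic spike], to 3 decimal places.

Under noisy-OR, P(traffic spike | causes) = 1 − (1−0.01)·∏(1−qᵢ) over the active causes.
P(traffic spike) = 0.01×0.67×0.88 + 0.8911×0.67×0.12 + 0.8515×0.33×0.88 + 0.983665×0.33×0.12 = 0.005896 + 0.071644 + 0.247276 + 0.038953 = 0.363769
Restricting to configurations with newsletter send present: 0.071644 + 0.038953 = 0.110597.
Hence the posterior is 0.110597/0.363769 ≈ 0.304.

Pr[newsletter send | traffic spike] ≈ 0.304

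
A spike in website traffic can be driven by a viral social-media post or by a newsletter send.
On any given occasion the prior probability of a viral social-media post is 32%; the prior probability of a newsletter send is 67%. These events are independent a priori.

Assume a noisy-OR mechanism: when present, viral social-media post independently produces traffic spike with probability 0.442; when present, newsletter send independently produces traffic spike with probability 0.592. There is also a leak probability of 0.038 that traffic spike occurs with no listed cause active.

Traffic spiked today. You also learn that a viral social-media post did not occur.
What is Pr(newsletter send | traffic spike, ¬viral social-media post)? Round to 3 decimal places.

Under noisy-OR, P(traffic spike | causes) = 1 − (1−0.038)·∏(1−qᵢ) over the active causes.
Enumerate both values of newsletter send and weight by the priors:
  P(traffic spike | ¬viral social-media post) = 0.038×0.33 + 0.607504×0.67
        = 0.012540 + 0.407028 = 0.419568
The terms with newsletter send present sum to 0.407028, so
  P(newsletter send | traffic spike, ¬viral social-media post) = 0.407028 / 0.419568 ≈ 0.970

Pr(newsletter send | traffic spike, ¬viral social-media post) ≈ 0.970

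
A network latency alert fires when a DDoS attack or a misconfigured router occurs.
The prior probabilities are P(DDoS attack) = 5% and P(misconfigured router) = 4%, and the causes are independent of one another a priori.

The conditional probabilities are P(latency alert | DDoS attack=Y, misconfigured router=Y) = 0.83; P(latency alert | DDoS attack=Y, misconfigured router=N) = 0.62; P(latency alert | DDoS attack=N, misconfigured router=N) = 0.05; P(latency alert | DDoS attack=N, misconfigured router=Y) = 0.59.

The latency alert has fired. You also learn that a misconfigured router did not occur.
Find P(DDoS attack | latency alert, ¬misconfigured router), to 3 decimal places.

P(latency alert | ¬misconfigured router) = 0.05×0.95 + 0.62×0.05 = 0.047500 + 0.031000 = 0.078500
Restricting to configurations with DDoS attack present: 0.62×0.05 = 0.031000.
P(DDoS attack | latency alert, ¬misconfigured router) = 0.031000 / 0.078500 ≈ 0.395

P(DDoS attack | latency alert, ¬misconfigured router) ≈ 0.395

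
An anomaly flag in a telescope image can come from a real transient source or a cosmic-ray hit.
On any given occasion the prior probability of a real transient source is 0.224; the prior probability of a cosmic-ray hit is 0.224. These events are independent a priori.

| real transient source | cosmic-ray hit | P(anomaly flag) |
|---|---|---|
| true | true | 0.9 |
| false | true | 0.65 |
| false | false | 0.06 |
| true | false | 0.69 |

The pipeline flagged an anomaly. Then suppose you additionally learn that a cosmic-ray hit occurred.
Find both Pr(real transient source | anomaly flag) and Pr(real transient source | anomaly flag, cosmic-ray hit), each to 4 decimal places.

P(anomaly flag) = 0.06·0.776·0.776 + 0.65·0.776·0.224 + 0.69·0.224·0.776 + 0.9·0.224·0.224 = 0.036131 + 0.112986 + 0.119939 + 0.045158 = 0.314214
Restricting to configurations with real transient source present: 0.119939 + 0.045158 = 0.165097.
Hence the posterior is 0.165097/0.314214 ≈ 0.5254.

With the extra evidence:
For the numerator, keep only real transient source=true terms: 0.9*0.224 = 0.201600
Denominator P(anomaly flag | cosmic-ray hit): 0.65*0.776 + 0.9*0.224 = 0.706000
P(real transient source | anomaly flag, cosmic-ray hit) = 0.201600/0.706000 ≈ 0.2856

Pr(real transient source | anomaly flag) ≈ 0.5254; Pr(real transient source | anomaly flag, cosmic-ray hit) ≈ 0.2856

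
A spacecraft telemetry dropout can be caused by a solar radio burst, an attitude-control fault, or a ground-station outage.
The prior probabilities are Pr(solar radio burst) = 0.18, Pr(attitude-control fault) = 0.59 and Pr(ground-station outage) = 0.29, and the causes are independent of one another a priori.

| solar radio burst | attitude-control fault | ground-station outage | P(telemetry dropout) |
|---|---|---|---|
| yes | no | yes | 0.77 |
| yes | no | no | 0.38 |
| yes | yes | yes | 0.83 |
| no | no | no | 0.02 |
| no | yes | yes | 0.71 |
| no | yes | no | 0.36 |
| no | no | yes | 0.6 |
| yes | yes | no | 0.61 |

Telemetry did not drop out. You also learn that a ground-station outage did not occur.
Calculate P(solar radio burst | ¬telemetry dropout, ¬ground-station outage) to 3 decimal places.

P(solar radio burst | ¬telemetry dropout, ¬ground-station outage) ≈ 0.120

P(¬telemetry dropout | ¬ground-station outage) = 0.98×0.82×0.41 + 0.64×0.82×0.59 + 0.62×0.18×0.41 + 0.39×0.18×0.59 = 0.329476 + 0.309632 + 0.045756 + 0.041418 = 0.726282
The solar radio burst-present share is 0.045756 + 0.041418 = 0.087174.
So P(solar radio burst | ¬telemetry dropout, ¬ground-station outage) = 0.087174/0.726282 ≈ 0.120.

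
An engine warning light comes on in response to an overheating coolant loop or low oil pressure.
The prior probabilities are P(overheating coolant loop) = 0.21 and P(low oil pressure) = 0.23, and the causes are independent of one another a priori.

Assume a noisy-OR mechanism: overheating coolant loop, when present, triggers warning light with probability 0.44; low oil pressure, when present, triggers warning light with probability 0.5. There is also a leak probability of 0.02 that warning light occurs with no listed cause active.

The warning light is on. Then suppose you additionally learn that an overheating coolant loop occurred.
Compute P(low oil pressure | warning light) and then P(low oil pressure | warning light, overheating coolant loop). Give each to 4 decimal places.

Under noisy-OR, P(warning light | causes) = 1 − (1−0.02)·∏(1−qᵢ) over the active causes.
Numerator (weight on configurations with low oil pressure): 0.092667 + 0.035046 = 0.127713
Normalizer over all consistent configurations: 0.02×0.79×0.77 + 0.51×0.79×0.23 + 0.4512×0.21×0.77 + 0.7256×0.21×0.23 = 0.212838
Posterior = 0.127713 / 0.212838 ≈ 0.6000

Now condition on the additional information:
Numerator (weight on configurations with low oil pressure): 0.7256×0.23 = 0.166888
Denominator P(warning light | overheating coolant loop): 0.4512×0.77 + 0.7256×0.23 = 0.514312
Posterior = 0.166888 / 0.514312 ≈ 0.3245
Conditioning on overheating coolant loop lowers the posterior on low oil pressure: the classic explaining-away effect in a common-effect structure.

P(low oil pressure | warning light) ≈ 0.6000; P(low oil pressure | warning light, overheating coolant loop) ≈ 0.3245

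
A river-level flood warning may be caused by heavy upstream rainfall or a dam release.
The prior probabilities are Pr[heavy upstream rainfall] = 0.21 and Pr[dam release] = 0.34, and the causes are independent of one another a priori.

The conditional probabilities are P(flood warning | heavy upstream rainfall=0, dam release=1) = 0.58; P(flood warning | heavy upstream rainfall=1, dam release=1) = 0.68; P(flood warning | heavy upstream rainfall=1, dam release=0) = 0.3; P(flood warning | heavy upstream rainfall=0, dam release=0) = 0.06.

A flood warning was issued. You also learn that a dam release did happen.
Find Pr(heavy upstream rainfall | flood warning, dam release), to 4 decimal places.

By total probability over both values of heavy upstream rainfall:
  P(flood warning | dam release) = 0.58*0.79 + 0.68*0.21
        = 0.458200 + 0.142800 = 0.601000
Keeping only the heavy upstream rainfall-present terms gives 0.142800, so
  P(heavy upstream rainfall | flood warning, dam release) = 0.142800 / 0.601000 ≈ 0.2376

Pr(heavy upstream rainfall | flood warning, dam release) ≈ 0.2376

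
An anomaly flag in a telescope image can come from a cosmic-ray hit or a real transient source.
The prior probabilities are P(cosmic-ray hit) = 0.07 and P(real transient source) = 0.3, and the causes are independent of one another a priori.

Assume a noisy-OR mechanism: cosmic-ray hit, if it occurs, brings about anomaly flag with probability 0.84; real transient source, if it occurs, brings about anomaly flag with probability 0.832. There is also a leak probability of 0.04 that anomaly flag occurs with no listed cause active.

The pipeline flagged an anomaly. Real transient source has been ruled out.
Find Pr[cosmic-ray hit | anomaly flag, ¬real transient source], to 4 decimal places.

Pr[cosmic-ray hit | anomaly flag, ¬real transient source] ≈ 0.6143

Under noisy-OR, P(anomaly flag | causes) = 1 − (1−0.04)·∏(1−qᵢ) over the active causes.
For the numerator, keep only cosmic-ray hit=true terms: 0.8464×0.07 = 0.059248
The normalizing constant is 0.04×0.93 + 0.8464×0.07 = 0.096448
Posterior = 0.059248 / 0.096448 ≈ 0.6143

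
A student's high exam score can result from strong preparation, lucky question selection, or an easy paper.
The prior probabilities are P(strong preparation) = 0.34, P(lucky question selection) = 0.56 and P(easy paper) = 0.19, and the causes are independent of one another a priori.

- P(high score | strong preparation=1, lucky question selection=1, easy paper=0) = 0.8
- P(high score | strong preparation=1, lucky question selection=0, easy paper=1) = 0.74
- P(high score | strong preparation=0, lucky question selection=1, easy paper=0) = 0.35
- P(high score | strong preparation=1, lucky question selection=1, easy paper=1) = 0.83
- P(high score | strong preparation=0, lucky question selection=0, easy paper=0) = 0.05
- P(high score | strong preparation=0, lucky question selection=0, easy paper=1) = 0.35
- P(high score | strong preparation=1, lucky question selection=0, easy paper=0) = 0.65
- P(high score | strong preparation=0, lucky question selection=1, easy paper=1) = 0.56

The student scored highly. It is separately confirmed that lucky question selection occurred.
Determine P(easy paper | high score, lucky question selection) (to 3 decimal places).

P(high score | lucky question selection) = 0.35·0.66·0.81 + 0.56·0.66·0.19 + 0.8·0.34·0.81 + 0.83·0.34·0.19 = 0.187110 + 0.070224 + 0.220320 + 0.053618 = 0.531272
Of this, 0.123842 comes from 0.070224 + 0.053618 (the easy paper=true cases).
Hence the posterior is 0.123842/0.531272 ≈ 0.233.

P(easy paper | high score, lucky question selection) ≈ 0.233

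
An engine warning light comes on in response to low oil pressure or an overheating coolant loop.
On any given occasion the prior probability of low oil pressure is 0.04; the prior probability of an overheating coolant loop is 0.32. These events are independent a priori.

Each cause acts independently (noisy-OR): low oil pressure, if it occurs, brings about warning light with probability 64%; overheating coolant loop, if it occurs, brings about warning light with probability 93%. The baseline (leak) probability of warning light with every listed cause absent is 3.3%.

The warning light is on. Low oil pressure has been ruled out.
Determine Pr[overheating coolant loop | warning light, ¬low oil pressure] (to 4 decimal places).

Under noisy-OR, P(warning light | causes) = 1 − (1−0.033)·∏(1−qᵢ) over the active causes.
Enumerate both values of overheating coolant loop and weight by the priors:
  P(warning light | ¬low oil pressure) = 0.033*0.68 + 0.93231*0.32
        = 0.022440 + 0.298339 = 0.320779
The terms with overheating coolant loop present sum to 0.298339, so
  P(overheating coolant loop | warning light, ¬low oil pressure) = 0.298339 / 0.320779 ≈ 0.9300

Pr[overheating coolant loop | warning light, ¬low oil pressure] ≈ 0.9300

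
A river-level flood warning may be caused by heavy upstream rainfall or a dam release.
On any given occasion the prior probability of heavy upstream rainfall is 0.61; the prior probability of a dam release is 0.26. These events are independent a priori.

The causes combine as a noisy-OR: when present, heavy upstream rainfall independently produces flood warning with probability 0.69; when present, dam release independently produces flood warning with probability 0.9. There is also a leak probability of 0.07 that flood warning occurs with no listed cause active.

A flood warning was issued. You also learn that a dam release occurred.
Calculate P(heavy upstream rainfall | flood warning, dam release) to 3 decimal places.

P(heavy upstream rainfall | flood warning, dam release) ≈ 0.626

Under noisy-OR, P(flood warning | causes) = 1 − (1−0.07)·∏(1−qᵢ) over the active causes.
Numerator (weight on configurations with heavy upstream rainfall): 0.97117·0.61 = 0.592414
The normalizing constant is 0.907·0.39 + 0.97117·0.61 = 0.946144
P(heavy upstream rainfall | flood warning, dam release) = 0.592414/0.946144 ≈ 0.626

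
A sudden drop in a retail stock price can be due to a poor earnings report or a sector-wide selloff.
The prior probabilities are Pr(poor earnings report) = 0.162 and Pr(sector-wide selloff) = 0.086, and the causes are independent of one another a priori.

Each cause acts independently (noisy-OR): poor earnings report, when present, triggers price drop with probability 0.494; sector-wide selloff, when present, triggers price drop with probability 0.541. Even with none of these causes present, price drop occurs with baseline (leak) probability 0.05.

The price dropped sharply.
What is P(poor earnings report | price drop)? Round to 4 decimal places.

P(poor earnings report | price drop) ≈ 0.5264

Under noisy-OR, P(price drop | causes) = 1 − (1−0.05)·∏(1−qᵢ) over the active causes.
For the numerator, keep only poor earnings report=true terms: 0.076892 + 0.010858 = 0.087750
The normalizing constant is 0.05*0.838*0.914 + 0.56395*0.838*0.086 + 0.5193*0.162*0.914 + 0.779359*0.162*0.086 = 0.166690
Posterior = 0.087750 / 0.166690 ≈ 0.5264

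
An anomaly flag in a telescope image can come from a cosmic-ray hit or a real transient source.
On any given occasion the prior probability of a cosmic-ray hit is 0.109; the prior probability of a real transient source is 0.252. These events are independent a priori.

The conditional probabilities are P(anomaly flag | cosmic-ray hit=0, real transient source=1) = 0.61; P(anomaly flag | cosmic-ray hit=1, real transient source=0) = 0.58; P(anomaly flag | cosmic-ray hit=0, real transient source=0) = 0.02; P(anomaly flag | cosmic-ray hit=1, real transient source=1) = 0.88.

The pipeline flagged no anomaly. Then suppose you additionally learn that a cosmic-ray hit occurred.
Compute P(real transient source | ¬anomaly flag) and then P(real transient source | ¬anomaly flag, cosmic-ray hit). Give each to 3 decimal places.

P(real transient source | ¬anomaly flag) ≈ 0.117; P(real transient source | ¬anomaly flag, cosmic-ray hit) ≈ 0.088

Sum P(¬anomaly flag|·) weighted by the priors over the 4 (cosmic-ray hit, real transient source) configurations:
  P(¬anomaly flag) = 0.98×0.891×0.748 + 0.39×0.891×0.252 + 0.42×0.109×0.748 + 0.12×0.109×0.252
        = 0.653139 + 0.087567 + 0.034243 + 0.003296 = 0.778245
Configurations with real transient source contribute 0.090863, so
  P(real transient source | ¬anomaly flag) = 0.090863 / 0.778245 ≈ 0.117

Now condition on the additional information:
P(¬anomaly flag | cosmic-ray hit) = 0.42×0.748 + 0.12×0.252 = 0.314160 + 0.030240 = 0.344400
Of this, 0.030240 comes from 0.12×0.252 (the real transient source=true cases).
P(real transient source | ¬anomaly flag, cosmic-ray hit) = 0.030240 / 0.344400 ≈ 0.088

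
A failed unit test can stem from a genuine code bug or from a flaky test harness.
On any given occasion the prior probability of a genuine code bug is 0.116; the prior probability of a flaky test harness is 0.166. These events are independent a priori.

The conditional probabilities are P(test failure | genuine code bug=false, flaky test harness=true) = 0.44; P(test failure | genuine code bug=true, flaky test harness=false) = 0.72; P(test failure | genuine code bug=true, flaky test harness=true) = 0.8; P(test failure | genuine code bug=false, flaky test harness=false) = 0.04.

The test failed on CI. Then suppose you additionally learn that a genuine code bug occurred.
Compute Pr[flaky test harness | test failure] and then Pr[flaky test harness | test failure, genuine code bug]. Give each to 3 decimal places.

Pr[flaky test harness | test failure] ≈ 0.446; Pr[flaky test harness | test failure, genuine code bug] ≈ 0.181

Weight on flaky test harness=true, given the evidence: 0.064567 + 0.015405 = 0.079972
Denominator P(test failure): 0.04*0.884*0.834 + 0.44*0.884*0.166 + 0.72*0.116*0.834 + 0.8*0.116*0.166 = 0.179118
Posterior = 0.079972 / 0.179118 ≈ 0.446

With the extra evidence:
P(test failure | genuine code bug) = 0.72×0.834 + 0.8×0.166 = 0.600480 + 0.132800 = 0.733280
The flaky test harness-present share is 0.8×0.166 = 0.132800.
Hence the posterior is 0.132800/0.733280 ≈ 0.181.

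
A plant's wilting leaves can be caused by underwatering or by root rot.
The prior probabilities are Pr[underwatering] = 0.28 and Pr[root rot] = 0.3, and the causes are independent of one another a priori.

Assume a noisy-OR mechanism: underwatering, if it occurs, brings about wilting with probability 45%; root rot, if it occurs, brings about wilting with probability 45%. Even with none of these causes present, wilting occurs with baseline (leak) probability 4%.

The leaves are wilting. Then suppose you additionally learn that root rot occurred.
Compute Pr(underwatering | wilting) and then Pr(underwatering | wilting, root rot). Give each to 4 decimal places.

Under noisy-OR, P(wilting | causes) = 1 − (1−0.04)·∏(1−qᵢ) over the active causes.
P(wilting) = 0.04×0.72×0.7 + 0.472×0.72×0.3 + 0.472×0.28×0.7 + 0.7096×0.28×0.3 = 0.020160 + 0.101952 + 0.092512 + 0.059606 = 0.274230
The underwatering-present share is 0.092512 + 0.059606 = 0.152118.
Hence the posterior is 0.152118/0.274230 ≈ 0.5547.

With the extra evidence:
Weight on underwatering=true, given the evidence: 0.7096·0.28 = 0.198688
Denominator P(wilting | root rot): 0.472·0.72 + 0.7096·0.28 = 0.538528
Posterior = 0.198688 / 0.538528 ≈ 0.3689
Conditioning on root rot lowers the posterior on underwatering: the classic explaining-away effect in a common-effect structure.

Pr(underwatering | wilting) ≈ 0.5547; Pr(underwatering | wilting, root rot) ≈ 0.3689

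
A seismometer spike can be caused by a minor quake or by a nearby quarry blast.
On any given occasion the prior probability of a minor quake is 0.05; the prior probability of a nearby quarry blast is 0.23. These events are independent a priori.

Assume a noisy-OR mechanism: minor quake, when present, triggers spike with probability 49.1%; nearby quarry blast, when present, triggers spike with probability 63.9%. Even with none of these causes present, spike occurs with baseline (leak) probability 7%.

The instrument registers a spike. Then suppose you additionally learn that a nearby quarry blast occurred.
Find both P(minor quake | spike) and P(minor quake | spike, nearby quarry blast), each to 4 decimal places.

Under noisy-OR, P(spike | causes) = 1 − (1−0.07)·∏(1−qᵢ) over the active causes.
Sum P(spike|·) weighted by the priors over the 4 (minor quake, nearby quarry blast) configurations:
  P(spike) = 0.07*0.95*0.77 + 0.66427*0.95*0.23 + 0.52663*0.05*0.77 + 0.829113*0.05*0.23
        = 0.051205 + 0.145143 + 0.020275 + 0.009535 = 0.226158
The terms with minor quake present sum to 0.029810, so
  P(minor quake | spike) = 0.029810 / 0.226158 ≈ 0.1318

Now also conditioning on nearby quarry blast=true:
Numerator (weight on configurations with minor quake): 0.829113·0.05 = 0.041456
Denominator P(spike | nearby quarry blast): 0.66427·0.95 + 0.829113·0.05 = 0.672513
Posterior = 0.041456 / 0.672513 ≈ 0.0616
Conditioning on nearby quarry blast lowers the posterior on minor quake: the classic explaining-away effect in a common-effect structure.

P(minor quake | spike) ≈ 0.1318; P(minor quake | spike, nearby quarry blast) ≈ 0.0616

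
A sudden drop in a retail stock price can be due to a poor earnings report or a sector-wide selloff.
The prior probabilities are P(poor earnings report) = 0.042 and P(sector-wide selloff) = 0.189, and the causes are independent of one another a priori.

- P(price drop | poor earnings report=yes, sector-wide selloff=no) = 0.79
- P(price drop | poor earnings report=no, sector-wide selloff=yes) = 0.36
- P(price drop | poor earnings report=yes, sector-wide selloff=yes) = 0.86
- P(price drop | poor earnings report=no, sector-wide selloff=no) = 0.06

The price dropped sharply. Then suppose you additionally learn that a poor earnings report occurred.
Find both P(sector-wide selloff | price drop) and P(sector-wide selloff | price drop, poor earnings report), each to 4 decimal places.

P(sector-wide selloff | price drop) ≈ 0.4948; P(sector-wide selloff | price drop, poor earnings report) ≈ 0.2024

P(price drop) = 0.06×0.958×0.811 + 0.36×0.958×0.189 + 0.79×0.042×0.811 + 0.86×0.042×0.189 = 0.046616 + 0.065182 + 0.026909 + 0.006827 = 0.145534
Restricting to configurations with sector-wide selloff present: 0.065182 + 0.006827 = 0.072009.
P(sector-wide selloff | price drop) = 0.072009 / 0.145534 ≈ 0.4948

With the extra evidence:
For the numerator, keep only sector-wide selloff=true terms: 0.86*0.189 = 0.162540
The normalizing constant is 0.79*0.811 + 0.86*0.189 = 0.803230
P(sector-wide selloff | price drop, poor earnings report) = 0.162540/0.803230 ≈ 0.2024
— poor earnings report explains away the evidence for sector-wide selloff.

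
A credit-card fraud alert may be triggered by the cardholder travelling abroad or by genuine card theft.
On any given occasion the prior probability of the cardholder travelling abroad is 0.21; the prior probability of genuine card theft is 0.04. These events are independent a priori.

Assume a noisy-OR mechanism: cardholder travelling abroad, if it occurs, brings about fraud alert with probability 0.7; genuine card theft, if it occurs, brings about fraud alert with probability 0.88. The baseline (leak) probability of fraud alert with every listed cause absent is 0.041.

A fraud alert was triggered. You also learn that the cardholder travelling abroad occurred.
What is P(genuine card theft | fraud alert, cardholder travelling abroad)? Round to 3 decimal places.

Under noisy-OR, P(fraud alert | causes) = 1 − (1−0.041)·∏(1−qᵢ) over the active causes.
By total probability over both values of genuine card theft:
  P(fraud alert | cardholder travelling abroad) = 0.7123*0.96 + 0.965476*0.04
        = 0.683808 + 0.038619 = 0.722427
The terms with genuine card theft present sum to 0.038619, so
  P(genuine card theft | fraud alert, cardholder travelling abroad) = 0.038619 / 0.722427 ≈ 0.053

P(genuine card theft | fraud alert, cardholder travelling abroad) ≈ 0.053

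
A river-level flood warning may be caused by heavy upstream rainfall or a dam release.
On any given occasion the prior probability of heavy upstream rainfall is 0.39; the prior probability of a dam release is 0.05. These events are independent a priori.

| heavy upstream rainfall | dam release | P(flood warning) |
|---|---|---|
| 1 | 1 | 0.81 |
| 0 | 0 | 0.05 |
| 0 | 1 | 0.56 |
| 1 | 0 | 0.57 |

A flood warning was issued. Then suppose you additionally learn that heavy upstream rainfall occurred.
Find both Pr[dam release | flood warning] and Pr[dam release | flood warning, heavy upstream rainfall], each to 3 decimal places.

Numerator (weight on configurations with dam release): 0.017080 + 0.015795 = 0.032875
Normalizer over all consistent configurations: 0.05*0.61*0.95 + 0.56*0.61*0.05 + 0.57*0.39*0.95 + 0.81*0.39*0.05 = 0.273035
P(dam release | flood warning) = 0.032875/0.273035 ≈ 0.120

Now condition on the additional information:
Sum P(flood warning|·) weighted by the priors over both values of dam release:
  P(flood warning | heavy upstream rainfall) = 0.57×0.95 + 0.81×0.05
        = 0.541500 + 0.040500 = 0.582000
Keeping only the dam release-present terms gives 0.040500, so
  P(dam release | flood warning, heavy upstream rainfall) = 0.040500 / 0.582000 ≈ 0.070

Pr[dam release | flood warning] ≈ 0.120; Pr[dam release | flood warning, heavy upstream rainfall] ≈ 0.070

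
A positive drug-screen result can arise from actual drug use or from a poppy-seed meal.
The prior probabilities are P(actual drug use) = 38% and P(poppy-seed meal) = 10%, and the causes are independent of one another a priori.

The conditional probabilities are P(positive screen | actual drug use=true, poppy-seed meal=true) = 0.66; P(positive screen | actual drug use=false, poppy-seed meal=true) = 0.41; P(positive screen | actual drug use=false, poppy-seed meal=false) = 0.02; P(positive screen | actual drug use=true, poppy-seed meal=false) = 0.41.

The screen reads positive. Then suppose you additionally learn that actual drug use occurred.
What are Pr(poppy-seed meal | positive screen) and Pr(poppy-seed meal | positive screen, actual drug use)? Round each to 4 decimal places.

Pr(poppy-seed meal | positive screen) ≈ 0.2501; Pr(poppy-seed meal | positive screen, actual drug use) ≈ 0.1517

Sum P(positive screen|·) weighted by the priors over the 4 (actual drug use, poppy-seed meal) configurations:
  P(positive screen) = 0.02×0.62×0.9 + 0.41×0.62×0.1 + 0.41×0.38×0.9 + 0.66×0.38×0.1
        = 0.011160 + 0.025420 + 0.140220 + 0.025080 = 0.201880
Configurations with poppy-seed meal contribute 0.050500, so
  P(poppy-seed meal | positive screen) = 0.050500 / 0.201880 ≈ 0.2501

With the extra evidence:
P(positive screen | actual drug use) = 0.41×0.9 + 0.66×0.1 = 0.369000 + 0.066000 = 0.435000
Of this, 0.066000 comes from 0.66×0.1 (the poppy-seed meal=true cases).
Hence the posterior is 0.066000/0.435000 ≈ 0.1517.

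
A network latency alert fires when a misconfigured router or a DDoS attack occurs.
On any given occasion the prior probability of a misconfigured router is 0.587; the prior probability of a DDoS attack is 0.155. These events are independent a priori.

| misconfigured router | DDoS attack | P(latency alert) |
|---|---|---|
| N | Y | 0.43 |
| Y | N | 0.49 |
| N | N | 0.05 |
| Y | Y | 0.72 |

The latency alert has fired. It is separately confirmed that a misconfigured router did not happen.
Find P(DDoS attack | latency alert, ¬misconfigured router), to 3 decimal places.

P(DDoS attack | latency alert, ¬misconfigured router) ≈ 0.612

P(latency alert | ¬misconfigured router) = 0.05×0.845 + 0.43×0.155 = 0.042250 + 0.066650 = 0.108900
Restricting to configurations with DDoS attack present: 0.43×0.155 = 0.066650.
Hence the posterior is 0.066650/0.108900 ≈ 0.612.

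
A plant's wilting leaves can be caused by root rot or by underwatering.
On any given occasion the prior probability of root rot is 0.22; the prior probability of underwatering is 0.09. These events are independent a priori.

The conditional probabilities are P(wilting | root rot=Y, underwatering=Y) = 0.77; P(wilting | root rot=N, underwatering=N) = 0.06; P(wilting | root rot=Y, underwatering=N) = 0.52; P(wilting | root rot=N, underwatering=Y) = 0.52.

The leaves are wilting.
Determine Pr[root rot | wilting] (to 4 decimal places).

P(wilting) = 0.06*0.78*0.91 + 0.52*0.78*0.09 + 0.52*0.22*0.91 + 0.77*0.22*0.09 = 0.042588 + 0.036504 + 0.104104 + 0.015246 = 0.198442
The root rot-present share is 0.104104 + 0.015246 = 0.119350.
So P(root rot | wilting) = 0.119350/0.198442 ≈ 0.6014.

Pr[root rot | wilting] ≈ 0.6014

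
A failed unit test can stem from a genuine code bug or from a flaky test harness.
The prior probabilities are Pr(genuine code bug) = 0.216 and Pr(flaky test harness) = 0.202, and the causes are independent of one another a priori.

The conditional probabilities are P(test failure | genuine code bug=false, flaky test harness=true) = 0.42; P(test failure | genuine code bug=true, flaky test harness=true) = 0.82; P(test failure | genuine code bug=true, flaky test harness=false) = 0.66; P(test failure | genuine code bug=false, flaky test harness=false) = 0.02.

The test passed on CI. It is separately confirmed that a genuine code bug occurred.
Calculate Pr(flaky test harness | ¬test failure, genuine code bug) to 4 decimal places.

P(¬test failure | genuine code bug) = 0.34*0.798 + 0.18*0.202 = 0.271320 + 0.036360 = 0.307680
Of this, 0.036360 comes from 0.18*0.202 (the flaky test harness=true cases).
Hence the posterior is 0.036360/0.307680 ≈ 0.1182.

Pr(flaky test harness | ¬test failure, genuine code bug) ≈ 0.1182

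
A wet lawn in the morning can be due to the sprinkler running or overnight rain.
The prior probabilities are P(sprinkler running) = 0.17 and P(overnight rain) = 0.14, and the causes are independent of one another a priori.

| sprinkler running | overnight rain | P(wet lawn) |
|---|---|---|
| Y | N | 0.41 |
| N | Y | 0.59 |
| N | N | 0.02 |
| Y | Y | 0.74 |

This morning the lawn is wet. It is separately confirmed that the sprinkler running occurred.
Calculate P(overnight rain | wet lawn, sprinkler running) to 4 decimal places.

P(overnight rain | wet lawn, sprinkler running) ≈ 0.2271

Weight on overnight rain=true, given the evidence: 0.74·0.14 = 0.103600
Normalizer over all consistent configurations: 0.41·0.86 + 0.74·0.14 = 0.456200
Posterior = 0.103600 / 0.456200 ≈ 0.2271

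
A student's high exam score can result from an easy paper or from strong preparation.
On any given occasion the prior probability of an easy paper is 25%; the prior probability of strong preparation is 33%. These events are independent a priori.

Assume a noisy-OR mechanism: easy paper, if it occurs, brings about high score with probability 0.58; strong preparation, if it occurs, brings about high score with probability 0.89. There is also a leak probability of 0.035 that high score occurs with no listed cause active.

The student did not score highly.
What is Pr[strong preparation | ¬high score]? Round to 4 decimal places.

Under noisy-OR, P(high score | causes) = 1 − (1−0.035)·∏(1−qᵢ) over the active causes.
Sum P(¬high score|·) weighted by the priors over the 4 (easy paper, strong preparation) configurations:
  P(¬high score) = 0.965*0.75*0.67 + 0.10615*0.75*0.33 + 0.4053*0.25*0.67 + 0.044583*0.25*0.33
        = 0.484913 + 0.026272 + 0.067888 + 0.003678 = 0.582751
Configurations with strong preparation contribute 0.029950, so
  P(strong preparation | ¬high score) = 0.029950 / 0.582751 ≈ 0.0514

Pr[strong preparation | ¬high score] ≈ 0.0514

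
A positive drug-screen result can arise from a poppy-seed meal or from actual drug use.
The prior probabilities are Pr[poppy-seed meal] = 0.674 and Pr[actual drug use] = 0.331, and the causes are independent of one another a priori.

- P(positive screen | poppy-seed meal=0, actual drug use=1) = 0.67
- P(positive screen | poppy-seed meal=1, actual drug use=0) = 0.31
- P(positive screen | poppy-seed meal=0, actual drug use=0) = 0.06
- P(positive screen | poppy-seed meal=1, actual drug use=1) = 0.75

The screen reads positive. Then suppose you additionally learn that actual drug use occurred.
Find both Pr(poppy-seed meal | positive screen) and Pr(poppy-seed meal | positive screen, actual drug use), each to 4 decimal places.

Pr(poppy-seed meal | positive screen) ≈ 0.7825; Pr(poppy-seed meal | positive screen, actual drug use) ≈ 0.6983

Numerator (weight on configurations with poppy-seed meal): 0.139781 + 0.167321 = 0.307102
Denominator P(positive screen): 0.06*0.326*0.669 + 0.67*0.326*0.331 + 0.31*0.674*0.669 + 0.75*0.674*0.331 = 0.392485
P(poppy-seed meal | positive screen) = 0.307102/0.392485 ≈ 0.7825

Now also conditioning on actual drug use=true:
P(positive screen | actual drug use) = 0.67·0.326 + 0.75·0.674 = 0.218420 + 0.505500 = 0.723920
Of this, 0.505500 comes from 0.75·0.674 (the poppy-seed meal=true cases).
Hence the posterior is 0.505500/0.723920 ≈ 0.6983.
— actual drug use explains away the evidence for poppy-seed meal.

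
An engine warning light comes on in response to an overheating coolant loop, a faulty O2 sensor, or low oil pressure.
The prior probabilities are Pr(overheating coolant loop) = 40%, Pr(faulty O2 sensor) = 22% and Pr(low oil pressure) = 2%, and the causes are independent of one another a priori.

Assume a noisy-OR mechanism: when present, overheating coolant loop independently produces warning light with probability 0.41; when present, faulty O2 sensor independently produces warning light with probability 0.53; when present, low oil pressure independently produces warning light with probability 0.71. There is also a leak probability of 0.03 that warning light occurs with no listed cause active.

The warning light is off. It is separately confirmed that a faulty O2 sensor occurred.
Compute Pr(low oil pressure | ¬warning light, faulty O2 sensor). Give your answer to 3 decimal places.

Pr(low oil pressure | ¬warning light, faulty O2 sensor) ≈ 0.006

Under noisy-OR, P(warning light | causes) = 1 − (1−0.03)·∏(1−qᵢ) over the active causes.
Enumerate the 4 (overheating coolant loop, low oil pressure) configurations and weight by the priors:
  P(¬warning light | faulty O2 sensor) = 0.4559·0.6·0.98 + 0.132211·0.6·0.02 + 0.268981·0.4·0.98 + 0.078004·0.4·0.02
        = 0.268069 + 0.001587 + 0.105441 + 0.000624 = 0.375721
The terms with low oil pressure present sum to 0.002211, so
  P(low oil pressure | ¬warning light, faulty O2 sensor) = 0.002211 / 0.375721 ≈ 0.006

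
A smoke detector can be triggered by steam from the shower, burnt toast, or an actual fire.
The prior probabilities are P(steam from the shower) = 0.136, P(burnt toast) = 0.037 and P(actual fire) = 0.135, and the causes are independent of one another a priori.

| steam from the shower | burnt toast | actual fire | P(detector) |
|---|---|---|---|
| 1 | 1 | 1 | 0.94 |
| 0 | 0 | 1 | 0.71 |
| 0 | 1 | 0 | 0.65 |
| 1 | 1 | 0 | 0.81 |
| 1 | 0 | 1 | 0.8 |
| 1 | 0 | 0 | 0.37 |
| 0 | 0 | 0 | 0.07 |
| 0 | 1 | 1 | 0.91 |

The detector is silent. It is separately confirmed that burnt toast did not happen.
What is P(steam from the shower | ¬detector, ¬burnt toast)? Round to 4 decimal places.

P(steam from the shower | ¬detector, ¬burnt toast) ≈ 0.0964

Weight on steam from the shower=true, given the evidence: 0.074113 + 0.003672 = 0.077785
The normalizing constant is 0.93·0.864·0.865 + 0.29·0.864·0.135 + 0.63·0.136·0.865 + 0.2·0.136·0.135 = 0.806656
Posterior = 0.077785 / 0.806656 ≈ 0.0964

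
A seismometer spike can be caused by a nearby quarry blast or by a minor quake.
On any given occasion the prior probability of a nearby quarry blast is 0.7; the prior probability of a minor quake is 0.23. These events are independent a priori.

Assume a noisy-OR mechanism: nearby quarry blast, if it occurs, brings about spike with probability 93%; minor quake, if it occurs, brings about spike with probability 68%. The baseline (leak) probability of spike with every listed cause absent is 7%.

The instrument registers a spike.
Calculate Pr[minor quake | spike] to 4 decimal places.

Pr[minor quake | spike] ≈ 0.2838

Under noisy-OR, P(spike | causes) = 1 − (1−0.07)·∏(1−qᵢ) over the active causes.
Sum P(spike|·) weighted by the priors over the 4 (nearby quarry blast, minor quake) configurations:
  P(spike) = 0.07·0.3·0.77 + 0.7024·0.3·0.23 + 0.9349·0.7·0.77 + 0.979168·0.7·0.23
        = 0.016170 + 0.048466 + 0.503911 + 0.157646 = 0.726193
Configurations with minor quake contribute 0.206112, so
  P(minor quake | spike) = 0.206112 / 0.726193 ≈ 0.2838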